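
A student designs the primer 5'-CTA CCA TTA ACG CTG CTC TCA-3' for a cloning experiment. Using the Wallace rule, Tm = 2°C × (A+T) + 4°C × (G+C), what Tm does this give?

62°C

Scanning the sequence gives C=8, G=2, T=6, A=5.
So N_AT = 11 and N_GC = 10.
Tm = 4·10 + 2·11 = 40 + 22 = 62°C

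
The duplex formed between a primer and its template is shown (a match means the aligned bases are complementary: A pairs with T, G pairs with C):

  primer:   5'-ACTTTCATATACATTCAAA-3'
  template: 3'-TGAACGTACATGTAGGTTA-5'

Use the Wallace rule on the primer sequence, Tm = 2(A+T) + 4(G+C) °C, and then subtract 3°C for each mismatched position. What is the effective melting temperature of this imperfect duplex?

Primer base counts: A=8, T=7, G=0, C=4 → A+T=15, G+C=4
Perfect-match Tm = 2(15) + 4(4) = 30 + 16 = 46°C
Mismatches (positions where the bases are not complementary): 4 (at positions 5, 9, 15, 19)
Effective Tm = 46 − 4×3 = 46 − 12 = 34°C

34°C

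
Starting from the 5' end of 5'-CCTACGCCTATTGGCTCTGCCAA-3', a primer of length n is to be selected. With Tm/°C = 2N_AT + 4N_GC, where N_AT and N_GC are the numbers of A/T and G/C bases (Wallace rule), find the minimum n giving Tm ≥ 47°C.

n = 15

First 14 bases: CCTACGCCTATTGG → Tm = 44°C (< 47°C)
First 15 bases: CCTACGCCTATTGGC → Tm = 48°C (≥ 47°C)
Since every base adds ≥2°C, Tm only increases with n, so the threshold is first crossed at n = 15.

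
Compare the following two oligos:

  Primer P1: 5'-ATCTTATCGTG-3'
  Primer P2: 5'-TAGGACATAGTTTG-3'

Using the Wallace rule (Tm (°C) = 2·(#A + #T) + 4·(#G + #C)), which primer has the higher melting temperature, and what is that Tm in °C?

Primer P2, 38°C

Primer P1: A+T=7, G+C=4 → Tm = 2(7)+4(4) = 30°C
Primer P2: A+T=9, G+C=5 → Tm = 2(9)+4(5) = 38°C
30°C vs 38°C → primer P2 is higher.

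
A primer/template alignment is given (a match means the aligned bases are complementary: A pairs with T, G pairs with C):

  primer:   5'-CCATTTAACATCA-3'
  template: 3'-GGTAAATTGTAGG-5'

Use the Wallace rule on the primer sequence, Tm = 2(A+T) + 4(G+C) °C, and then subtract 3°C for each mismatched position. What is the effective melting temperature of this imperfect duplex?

Primer base counts: A=5, T=4, G=0, C=4 → A+T=9, G+C=4
Perfect-match Tm = 2(9) + 4(4) = 18 + 16 = 34°C
Mismatches (positions where the bases are not complementary): 1 (at position 13)
Effective Tm = 34 − 1×3 = 34 − 3 = 31°C

31°C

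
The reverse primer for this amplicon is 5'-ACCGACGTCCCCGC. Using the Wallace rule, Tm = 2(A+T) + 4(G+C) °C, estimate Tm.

Counting bases: T=1, A=2, C=8, G=3
AT pairs contribute 3, GC pairs contribute 11.
Tm = 2(3) + 4(11) = 6 + 44 = 50°C

50°C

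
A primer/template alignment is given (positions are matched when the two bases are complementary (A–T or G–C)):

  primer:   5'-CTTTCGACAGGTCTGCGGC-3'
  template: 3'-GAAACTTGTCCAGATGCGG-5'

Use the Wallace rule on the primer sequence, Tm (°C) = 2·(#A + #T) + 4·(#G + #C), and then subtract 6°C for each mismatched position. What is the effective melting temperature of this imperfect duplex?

38°C

Primer base counts: A=2, T=5, G=6, C=6 → A+T=7, G+C=12
Perfect-match Tm = 2(7) + 4(12) = 14 + 48 = 62°C
Mismatches (positions where the bases are not complementary): 4 (at positions 5, 6, 15, 18)
Effective Tm = 62 − 4×6 = 62 − 24 = 38°C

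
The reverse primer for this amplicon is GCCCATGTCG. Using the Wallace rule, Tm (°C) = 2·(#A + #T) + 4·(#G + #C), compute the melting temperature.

Counting bases: T=2, A=1, C=4, G=3
AT pairs contribute 3, GC pairs contribute 7.
Tm = 4·7 + 2·3 = 28 + 6 = 34°C

34°C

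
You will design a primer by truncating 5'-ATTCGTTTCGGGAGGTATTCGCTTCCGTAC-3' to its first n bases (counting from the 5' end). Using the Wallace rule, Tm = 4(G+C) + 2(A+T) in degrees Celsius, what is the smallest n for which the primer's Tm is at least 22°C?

n = 9

First 8 bases: ATTCGTTT → Tm = 20°C (< 22°C)
First 9 bases: ATTCGTTTC → Tm = 24°C (≥ 22°C)
Each additional base adds 2°C (A/T) or 4°C (G/C), so Tm is non-decreasing in n; n = 9 is the first length to reach 22°C.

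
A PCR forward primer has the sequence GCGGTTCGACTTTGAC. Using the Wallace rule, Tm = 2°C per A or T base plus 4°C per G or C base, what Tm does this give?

50°C

Base counts: A=2, G=5, T=5, C=4
So N_AT = 7 and N_GC = 9.
Tm = 4·9 + 2·7 = 36 + 14 = 50°C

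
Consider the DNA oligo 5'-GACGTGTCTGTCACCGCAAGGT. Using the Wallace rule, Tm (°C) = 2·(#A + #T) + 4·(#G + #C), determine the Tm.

70°C

Scanning the sequence gives A=4, C=6, G=7, T=5.
AT pairs contribute 9, GC pairs contribute 13.
Tm = 2×9 + 4×13 = 70°C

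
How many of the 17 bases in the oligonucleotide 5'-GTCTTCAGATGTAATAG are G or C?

6

C=2, T=6, G=4, A=5
Total G or C: 4 + 2 = 6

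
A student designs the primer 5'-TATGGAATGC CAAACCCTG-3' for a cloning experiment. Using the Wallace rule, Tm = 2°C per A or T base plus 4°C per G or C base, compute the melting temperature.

56°C

Scanning the sequence gives T=4, G=4, A=6, C=5.
So N_AT = 10 and N_GC = 9.
Tm = 2×10 + 4×9 = 56°C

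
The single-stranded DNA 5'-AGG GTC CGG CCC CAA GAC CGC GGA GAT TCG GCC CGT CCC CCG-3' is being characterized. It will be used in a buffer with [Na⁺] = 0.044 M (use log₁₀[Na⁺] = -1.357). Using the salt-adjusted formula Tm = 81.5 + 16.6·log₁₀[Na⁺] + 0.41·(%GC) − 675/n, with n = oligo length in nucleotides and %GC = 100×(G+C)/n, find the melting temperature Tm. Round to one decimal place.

74.1°C

Length n = 42. Counting bases: A=6, G=14, C=18, T=4
G+C = 32, so %GC = 32/42 × 100 = 76.19%
Salt term: 16.6 × (-1.357) = -22.526
GC term: 0.41 × 76.19 = 31.238; length term: −675/42 = −16.071
Tm = 81.5 + (-22.526) + 31.238 − 16.071 = 74.141 → 74.1°C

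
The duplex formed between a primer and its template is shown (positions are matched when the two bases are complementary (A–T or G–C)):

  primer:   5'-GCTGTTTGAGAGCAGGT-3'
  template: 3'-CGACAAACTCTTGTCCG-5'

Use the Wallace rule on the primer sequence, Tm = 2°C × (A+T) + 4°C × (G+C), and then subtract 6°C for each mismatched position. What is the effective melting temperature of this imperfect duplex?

Primer base counts: A=3, T=5, G=7, C=2 → A+T=8, G+C=9
Perfect-match Tm = 2(8) + 4(9) = 16 + 36 = 52°C
Mismatches (positions where the bases are not complementary): 2 (at positions 12, 17)
Effective Tm = 52 − 2×6 = 52 − 12 = 40°C

40°C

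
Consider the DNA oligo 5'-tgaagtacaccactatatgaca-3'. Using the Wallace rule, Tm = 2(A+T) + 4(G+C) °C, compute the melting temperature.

Base counts: C=5, G=3, A=9, T=5
AT pairs contribute 14, GC pairs contribute 8.
Tm = 2×14 + 4×8 = 60°C

60°C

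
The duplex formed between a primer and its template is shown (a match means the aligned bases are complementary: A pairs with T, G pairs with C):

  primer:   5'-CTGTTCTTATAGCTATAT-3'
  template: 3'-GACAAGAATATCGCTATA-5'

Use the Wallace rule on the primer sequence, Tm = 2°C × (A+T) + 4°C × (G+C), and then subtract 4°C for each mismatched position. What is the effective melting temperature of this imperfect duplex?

42°C

Primer base counts: A=4, T=9, G=2, C=3 → A+T=13, G+C=5
Perfect-match Tm = 2(13) + 4(5) = 26 + 20 = 46°C
Mismatches (positions where the bases are not complementary): 1 (at position 14)
Effective Tm = 46 − 1×4 = 46 − 4 = 42°C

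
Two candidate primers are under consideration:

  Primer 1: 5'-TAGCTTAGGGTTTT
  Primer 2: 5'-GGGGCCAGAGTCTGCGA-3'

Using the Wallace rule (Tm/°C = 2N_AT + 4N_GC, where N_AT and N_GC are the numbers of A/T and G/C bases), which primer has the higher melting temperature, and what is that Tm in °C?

Primer 2, 58°C

Primer 1: A+T=9, G+C=5 → Tm = 2(9)+4(5) = 38°C
Primer 2: A+T=5, G+C=12 → Tm = 2(5)+4(12) = 58°C
38°C vs 58°C → primer 2 is higher.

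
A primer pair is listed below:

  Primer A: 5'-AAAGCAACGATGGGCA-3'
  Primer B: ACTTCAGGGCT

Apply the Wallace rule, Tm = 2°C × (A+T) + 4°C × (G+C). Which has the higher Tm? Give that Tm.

Primer A: A+T=8, G+C=8 → Tm = 2(8)+4(8) = 48°C
Primer B: A+T=5, G+C=6 → Tm = 2(5)+4(6) = 34°C
48°C vs 34°C → primer A is higher.

Primer A, 48°C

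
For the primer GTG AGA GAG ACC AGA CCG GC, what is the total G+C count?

Base counts: A=6, T=1, C=5, G=8
Total G or C: 8 + 5 = 13

13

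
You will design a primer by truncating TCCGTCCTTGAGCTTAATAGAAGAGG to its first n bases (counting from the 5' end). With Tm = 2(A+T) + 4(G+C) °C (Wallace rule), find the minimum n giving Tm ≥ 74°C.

First 25 bases: TCCGTCCTTGAGCTTAATAGAAGAG → Tm = 72°C (< 74°C)
First 26 bases: TCCGTCCTTGAGCTTAATAGAAGAGG → Tm = 76°C (≥ 74°C)
Each additional base adds 2°C (A/T) or 4°C (G/C), so Tm is non-decreasing in n; n = 26 is the first length to reach 74°C.

n = 26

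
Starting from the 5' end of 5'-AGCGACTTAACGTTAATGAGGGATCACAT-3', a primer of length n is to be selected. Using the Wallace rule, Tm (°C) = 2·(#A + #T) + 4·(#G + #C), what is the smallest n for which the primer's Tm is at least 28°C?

n = 10

First 9 bases: AGCGACTTA → Tm = 26°C (< 28°C)
First 10 bases: AGCGACTTAA → Tm = 28°C (≥ 28°C)
Since every base adds ≥2°C, Tm only increases with n, so the threshold is first crossed at n = 10.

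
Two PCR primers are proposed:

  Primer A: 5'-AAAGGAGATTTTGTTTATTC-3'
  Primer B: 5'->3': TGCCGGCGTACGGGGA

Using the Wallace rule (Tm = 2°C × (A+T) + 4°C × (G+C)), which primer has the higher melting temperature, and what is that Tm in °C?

Primer A: A+T=15, G+C=5 → Tm = 2(15)+4(5) = 50°C
Primer B: A+T=4, G+C=12 → Tm = 2(4)+4(12) = 56°C
50°C vs 56°C → primer B is higher.

Primer B, 56°C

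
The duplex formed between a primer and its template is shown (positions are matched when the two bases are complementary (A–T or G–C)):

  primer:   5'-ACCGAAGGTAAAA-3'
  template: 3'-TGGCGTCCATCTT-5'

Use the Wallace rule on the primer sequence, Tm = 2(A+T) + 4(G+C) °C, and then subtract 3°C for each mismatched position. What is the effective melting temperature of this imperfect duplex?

Primer base counts: A=7, T=1, G=3, C=2 → A+T=8, G+C=5
Perfect-match Tm = 2(8) + 4(5) = 16 + 20 = 36°C
Mismatches (positions where the bases are not complementary): 2 (at positions 5, 11)
Effective Tm = 36 − 2×3 = 36 − 6 = 30°C

30°C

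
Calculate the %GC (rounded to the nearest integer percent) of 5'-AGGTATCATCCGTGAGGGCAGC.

Counting bases: C=5, G=8, T=4, A=5
G+C = 8 + 5 = 13 out of 22 bases
%GC = 13/22 × 100 = 59.09% ≈ 59%

59%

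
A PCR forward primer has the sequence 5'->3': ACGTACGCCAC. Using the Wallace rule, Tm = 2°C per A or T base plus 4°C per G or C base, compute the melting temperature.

Scanning the sequence gives C=5, T=1, G=2, A=3.
A+T = 4, G+C = 7
Tm = 2(4) + 4(7) = 8 + 28 = 36°C

36°C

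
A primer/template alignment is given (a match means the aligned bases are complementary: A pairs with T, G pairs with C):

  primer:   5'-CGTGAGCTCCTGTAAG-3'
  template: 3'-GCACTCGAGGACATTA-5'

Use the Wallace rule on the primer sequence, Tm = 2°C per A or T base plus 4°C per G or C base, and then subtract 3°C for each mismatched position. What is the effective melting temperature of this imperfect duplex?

Primer base counts: A=3, T=4, G=5, C=4 → A+T=7, G+C=9
Perfect-match Tm = 2(7) + 4(9) = 14 + 36 = 50°C
Mismatches (positions where the bases are not complementary): 1 (at position 16)
Effective Tm = 50 − 1×3 = 50 − 3 = 47°C

47°C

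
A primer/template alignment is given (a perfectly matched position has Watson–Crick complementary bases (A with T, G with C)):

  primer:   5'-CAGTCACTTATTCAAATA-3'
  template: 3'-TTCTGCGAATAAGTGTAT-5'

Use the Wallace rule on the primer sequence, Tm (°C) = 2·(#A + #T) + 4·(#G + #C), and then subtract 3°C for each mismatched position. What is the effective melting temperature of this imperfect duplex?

Primer base counts: A=7, T=6, G=1, C=4 → A+T=13, G+C=5
Perfect-match Tm = 2(13) + 4(5) = 26 + 20 = 46°C
Mismatches (positions where the bases are not complementary): 4 (at positions 1, 4, 6, 15)
Effective Tm = 46 − 4×3 = 46 − 12 = 34°C

34°C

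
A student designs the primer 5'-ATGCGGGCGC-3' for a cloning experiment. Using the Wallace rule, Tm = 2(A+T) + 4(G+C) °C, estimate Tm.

36°C

Scanning the sequence gives A=1, T=1, C=3, G=5.
A+T = 2, G+C = 8
Tm = 4·8 + 2·2 = 32 + 4 = 36°C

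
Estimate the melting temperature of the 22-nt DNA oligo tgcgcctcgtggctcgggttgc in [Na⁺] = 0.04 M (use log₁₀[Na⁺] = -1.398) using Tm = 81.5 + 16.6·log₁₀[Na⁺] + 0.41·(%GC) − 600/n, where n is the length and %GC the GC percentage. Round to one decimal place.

60.8°C

Length n = 22. Base counts: A=0, T=6, G=9, C=7
G+C = 16, so %GC = 16/22 × 100 = 72.727%
Salt term: 16.6 × (-1.398) = -23.207
GC term: 0.41 × 72.727 = 29.818; length term: −600/22 = −27.273
Tm = 81.5 + (-23.207) + 29.818 − 27.273 = 60.838 → 60.8°C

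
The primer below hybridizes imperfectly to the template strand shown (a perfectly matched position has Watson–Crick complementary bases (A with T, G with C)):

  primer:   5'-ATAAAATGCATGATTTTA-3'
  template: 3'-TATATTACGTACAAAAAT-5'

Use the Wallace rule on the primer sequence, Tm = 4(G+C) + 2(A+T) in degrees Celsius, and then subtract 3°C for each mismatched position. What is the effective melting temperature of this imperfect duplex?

Primer base counts: A=8, T=7, G=2, C=1 → A+T=15, G+C=3
Perfect-match Tm = 2(15) + 4(3) = 30 + 12 = 42°C
Mismatches (positions where the bases are not complementary): 2 (at positions 4, 13)
Effective Tm = 42 − 2×3 = 42 − 6 = 36°C

36°C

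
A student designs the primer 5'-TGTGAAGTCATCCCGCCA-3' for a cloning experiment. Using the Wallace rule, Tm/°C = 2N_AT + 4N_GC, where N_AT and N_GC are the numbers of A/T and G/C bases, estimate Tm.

Base counts: C=6, G=4, T=4, A=4
A+T = 8, G+C = 10
Tm = 2×8 + 4×10 = 56°C

56°C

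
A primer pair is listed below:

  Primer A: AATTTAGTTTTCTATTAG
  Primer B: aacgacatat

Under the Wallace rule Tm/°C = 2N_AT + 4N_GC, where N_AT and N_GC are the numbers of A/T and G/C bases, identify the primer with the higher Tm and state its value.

Primer A, 42°C

Primer A: A+T=15, G+C=3 → Tm = 2(15)+4(3) = 42°C
Primer B: A+T=7, G+C=3 → Tm = 2(7)+4(3) = 26°C
42°C vs 26°C → primer A is higher.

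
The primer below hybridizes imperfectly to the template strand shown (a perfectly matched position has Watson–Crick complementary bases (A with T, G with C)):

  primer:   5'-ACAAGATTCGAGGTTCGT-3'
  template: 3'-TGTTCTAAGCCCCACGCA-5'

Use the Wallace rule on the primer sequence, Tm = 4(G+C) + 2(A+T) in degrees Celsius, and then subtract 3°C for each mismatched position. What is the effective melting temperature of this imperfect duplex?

Primer base counts: A=5, T=5, G=5, C=3 → A+T=10, G+C=8
Perfect-match Tm = 2(10) + 4(8) = 20 + 32 = 52°C
Mismatches (positions where the bases are not complementary): 2 (at positions 11, 15)
Effective Tm = 52 − 2×3 = 52 − 6 = 46°C

46°C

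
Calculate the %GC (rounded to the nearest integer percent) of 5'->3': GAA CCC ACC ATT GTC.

53%

Counting bases: G=2, T=3, C=6, A=4
G+C = 2 + 6 = 8 out of 15 bases
%GC = 8/15 × 100 = 53.33% ≈ 53%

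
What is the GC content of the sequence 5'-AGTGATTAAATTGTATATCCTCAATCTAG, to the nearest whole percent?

28%

Counting bases: C=4, A=10, G=4, T=11
G+C = 4 + 4 = 8 out of 29 bases
%GC = 8/29 × 100 = 27.59% ≈ 28%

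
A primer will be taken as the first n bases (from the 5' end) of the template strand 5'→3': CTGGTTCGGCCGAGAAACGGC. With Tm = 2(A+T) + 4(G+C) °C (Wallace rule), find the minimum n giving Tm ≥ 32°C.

n = 10

First 9 bases: CTGGTTCGG → Tm = 30°C (< 32°C)
First 10 bases: CTGGTTCGGC → Tm = 34°C (≥ 32°C)
Each additional base adds 2°C (A/T) or 4°C (G/C), so Tm is non-decreasing in n; n = 10 is the first length to reach 32°C.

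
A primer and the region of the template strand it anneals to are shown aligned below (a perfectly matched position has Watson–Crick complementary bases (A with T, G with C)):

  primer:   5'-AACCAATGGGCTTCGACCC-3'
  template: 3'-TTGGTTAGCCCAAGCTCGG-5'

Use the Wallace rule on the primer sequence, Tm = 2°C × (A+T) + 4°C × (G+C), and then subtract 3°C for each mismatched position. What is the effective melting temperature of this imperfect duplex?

Primer base counts: A=5, T=3, G=4, C=7 → A+T=8, G+C=11
Perfect-match Tm = 2(8) + 4(11) = 16 + 44 = 60°C
Mismatches (positions where the bases are not complementary): 3 (at positions 8, 11, 17)
Effective Tm = 60 − 3×3 = 60 − 9 = 51°C

51°C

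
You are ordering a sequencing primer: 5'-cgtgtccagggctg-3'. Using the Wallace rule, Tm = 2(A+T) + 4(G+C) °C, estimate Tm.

48°C

Base counts: G=6, C=4, A=1, T=3
So N_AT = 4 and N_GC = 10.
Tm = 2×4 + 4×10 = 48°C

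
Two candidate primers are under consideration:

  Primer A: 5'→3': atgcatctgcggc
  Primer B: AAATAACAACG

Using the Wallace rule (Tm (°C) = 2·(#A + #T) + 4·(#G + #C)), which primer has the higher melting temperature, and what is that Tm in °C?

Primer A, 42°C

Primer A: A+T=5, G+C=8 → Tm = 2(5)+4(8) = 42°C
Primer B: A+T=8, G+C=3 → Tm = 2(8)+4(3) = 28°C
42°C vs 28°C → primer A is higher.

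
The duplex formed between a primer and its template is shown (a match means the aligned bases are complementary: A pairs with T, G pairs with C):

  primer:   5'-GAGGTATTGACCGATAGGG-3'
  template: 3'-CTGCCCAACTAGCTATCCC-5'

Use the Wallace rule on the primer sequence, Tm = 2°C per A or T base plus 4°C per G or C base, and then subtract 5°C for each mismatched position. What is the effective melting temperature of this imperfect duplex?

38°C

Primer base counts: A=5, T=4, G=8, C=2 → A+T=9, G+C=10
Perfect-match Tm = 2(9) + 4(10) = 18 + 40 = 58°C
Mismatches (positions where the bases are not complementary): 4 (at positions 3, 5, 6, 11)
Effective Tm = 58 − 4×5 = 58 − 20 = 38°C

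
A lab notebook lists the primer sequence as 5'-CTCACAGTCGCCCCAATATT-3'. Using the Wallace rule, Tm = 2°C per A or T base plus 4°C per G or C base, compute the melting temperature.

60°C

C=8, T=5, A=5, G=2
So N_AT = 10 and N_GC = 10.
Tm = 4·10 + 2·10 = 40 + 20 = 60°C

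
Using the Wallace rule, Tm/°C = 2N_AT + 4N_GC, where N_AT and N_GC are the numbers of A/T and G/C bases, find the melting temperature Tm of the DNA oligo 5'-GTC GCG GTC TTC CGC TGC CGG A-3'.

Scanning the sequence gives C=8, G=8, A=1, T=5.
So N_AT = 6 and N_GC = 16.
Tm = 2(6) + 4(16) = 12 + 64 = 76°C

76°C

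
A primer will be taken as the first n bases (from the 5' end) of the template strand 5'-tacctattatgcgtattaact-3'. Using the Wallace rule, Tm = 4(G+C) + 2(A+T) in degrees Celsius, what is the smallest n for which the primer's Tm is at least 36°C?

n = 13

First 12 bases: TACCTATTATGC → Tm = 32°C (< 36°C)
First 13 bases: TACCTATTATGCG → Tm = 36°C (≥ 36°C)
Each additional base adds 2°C (A/T) or 4°C (G/C), so Tm is non-decreasing in n; n = 13 is the first length to reach 36°C.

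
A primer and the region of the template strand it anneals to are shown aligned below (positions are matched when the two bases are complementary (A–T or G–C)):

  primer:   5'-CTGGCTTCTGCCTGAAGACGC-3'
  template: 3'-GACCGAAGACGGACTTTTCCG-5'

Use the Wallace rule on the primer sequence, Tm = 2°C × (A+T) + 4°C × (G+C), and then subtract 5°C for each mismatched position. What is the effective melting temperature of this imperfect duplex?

Primer base counts: A=3, T=5, G=6, C=7 → A+T=8, G+C=13
Perfect-match Tm = 2(8) + 4(13) = 16 + 52 = 68°C
Mismatches (positions where the bases are not complementary): 2 (at positions 17, 19)
Effective Tm = 68 − 2×5 = 68 − 10 = 58°C

58°C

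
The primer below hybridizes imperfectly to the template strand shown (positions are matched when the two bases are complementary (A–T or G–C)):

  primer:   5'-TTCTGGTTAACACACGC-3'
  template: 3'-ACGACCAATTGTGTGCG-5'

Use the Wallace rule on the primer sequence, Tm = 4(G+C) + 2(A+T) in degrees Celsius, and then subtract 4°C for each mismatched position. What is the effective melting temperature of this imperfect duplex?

46°C

Primer base counts: A=4, T=5, G=3, C=5 → A+T=9, G+C=8
Perfect-match Tm = 2(9) + 4(8) = 18 + 32 = 50°C
Mismatches (positions where the bases are not complementary): 1 (at position 2)
Effective Tm = 50 − 1×4 = 50 − 4 = 46°C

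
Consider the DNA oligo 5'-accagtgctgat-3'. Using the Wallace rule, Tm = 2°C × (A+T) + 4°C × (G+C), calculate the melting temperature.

36°C

Scanning the sequence gives T=3, G=3, C=3, A=3.
So N_AT = 6 and N_GC = 6.
Tm = 2(6) + 4(6) = 12 + 24 = 36°C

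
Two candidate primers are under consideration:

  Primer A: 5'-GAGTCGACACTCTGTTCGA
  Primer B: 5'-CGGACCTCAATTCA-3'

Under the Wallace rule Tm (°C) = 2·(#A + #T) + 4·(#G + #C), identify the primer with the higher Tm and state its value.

Primer A, 58°C

Primer A: A+T=9, G+C=10 → Tm = 2(9)+4(10) = 58°C
Primer B: A+T=7, G+C=7 → Tm = 2(7)+4(7) = 42°C
58°C vs 42°C → primer A is higher.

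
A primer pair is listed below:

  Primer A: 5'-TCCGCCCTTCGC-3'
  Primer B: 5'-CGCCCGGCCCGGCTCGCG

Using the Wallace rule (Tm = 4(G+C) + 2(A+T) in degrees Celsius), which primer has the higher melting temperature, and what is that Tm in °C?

Primer B, 70°C

Primer A: A+T=3, G+C=9 → Tm = 2(3)+4(9) = 42°C
Primer B: A+T=1, G+C=17 → Tm = 2(1)+4(17) = 70°C
42°C vs 70°C → primer B is higher.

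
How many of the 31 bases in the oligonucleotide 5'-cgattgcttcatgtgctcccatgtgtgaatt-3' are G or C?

14

Counting bases: A=5, C=7, T=12, G=7
G+C = 7 + 7 = 14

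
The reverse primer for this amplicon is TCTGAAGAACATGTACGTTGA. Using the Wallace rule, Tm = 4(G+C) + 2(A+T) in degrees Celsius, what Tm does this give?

C=3, A=7, T=6, G=5
AT pairs contribute 13, GC pairs contribute 8.
Tm = 4·8 + 2·13 = 32 + 26 = 58°C

58°C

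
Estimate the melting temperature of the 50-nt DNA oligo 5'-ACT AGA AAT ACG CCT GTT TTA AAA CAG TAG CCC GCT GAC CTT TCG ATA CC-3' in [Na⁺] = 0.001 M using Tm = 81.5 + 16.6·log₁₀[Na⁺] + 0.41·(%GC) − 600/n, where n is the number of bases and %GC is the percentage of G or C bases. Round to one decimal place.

37.7°C

Length n = 50. Scanning the sequence gives G=8, T=13, C=14, A=15.
G+C = 22, so %GC = 22/50 × 100 = 44%
Salt term: 16.6 × (-3) = -49.8
GC term: 0.41 × 44 = 18.04; length term: −600/50 = −12
Tm = 81.5 + (-49.8) + 18.04 − 12 = 37.74 → 37.7°C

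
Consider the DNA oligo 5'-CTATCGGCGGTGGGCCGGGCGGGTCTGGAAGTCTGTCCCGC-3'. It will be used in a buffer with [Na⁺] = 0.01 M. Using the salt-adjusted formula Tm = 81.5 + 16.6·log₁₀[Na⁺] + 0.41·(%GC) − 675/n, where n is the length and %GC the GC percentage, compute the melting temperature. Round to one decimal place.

61.8°C

Length n = 41. C=12, T=8, G=18, A=3
G+C = 30, so %GC = 30/41 × 100 = 73.171%
Salt term: 16.6 × (-2) = -33.2
GC term: 0.41 × 73.171 = 30; length term: −675/41 = −16.463
Tm = 81.5 + (-33.2) + 30 − 16.463 = 61.837 → 61.8°C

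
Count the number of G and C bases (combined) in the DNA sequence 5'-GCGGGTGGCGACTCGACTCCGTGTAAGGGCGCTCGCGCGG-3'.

30

Scanning the sequence gives T=6, A=4, G=18, C=12.
G+C = 18 + 12 = 30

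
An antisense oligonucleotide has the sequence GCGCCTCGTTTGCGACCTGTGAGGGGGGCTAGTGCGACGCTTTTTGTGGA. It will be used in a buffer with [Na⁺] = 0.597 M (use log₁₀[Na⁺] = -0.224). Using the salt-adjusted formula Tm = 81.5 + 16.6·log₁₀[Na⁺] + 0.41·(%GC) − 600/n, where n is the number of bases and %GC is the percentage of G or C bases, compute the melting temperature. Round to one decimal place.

91.2°C

Length n = 50. Counting bases: A=5, G=20, C=11, T=14
G+C = 31, so %GC = 31/50 × 100 = 62%
Salt term: 16.6 × (-0.224) = -3.718
GC term: 0.41 × 62 = 25.42; length term: −600/50 = −12
Tm = 81.5 + (-3.718) + 25.42 − 12 = 91.202 → 91.2°C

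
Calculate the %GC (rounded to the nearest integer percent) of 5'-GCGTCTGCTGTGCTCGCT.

Scanning the sequence gives G=6, A=0, C=6, T=6.
G+C = 6 + 6 = 12 out of 18 bases
%GC = 12/18 × 100 = 66.67% ≈ 67%

67%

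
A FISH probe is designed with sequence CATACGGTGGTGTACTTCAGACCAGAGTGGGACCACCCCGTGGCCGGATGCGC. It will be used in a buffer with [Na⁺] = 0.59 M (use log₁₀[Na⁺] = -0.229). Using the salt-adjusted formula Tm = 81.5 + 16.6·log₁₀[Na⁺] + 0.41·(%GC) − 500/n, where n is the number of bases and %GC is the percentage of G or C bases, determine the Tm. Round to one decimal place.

Length n = 53. Scanning the sequence gives G=18, T=9, C=16, A=10.
G+C = 34, so %GC = 34/53 × 100 = 64.151%
Salt term: 16.6 × (-0.229) = -3.801
GC term: 0.41 × 64.151 = 26.302; length term: −500/53 = −9.434
Tm = 81.5 + (-3.801) + 26.302 − 9.434 = 94.567 → 94.6°C

94.6°C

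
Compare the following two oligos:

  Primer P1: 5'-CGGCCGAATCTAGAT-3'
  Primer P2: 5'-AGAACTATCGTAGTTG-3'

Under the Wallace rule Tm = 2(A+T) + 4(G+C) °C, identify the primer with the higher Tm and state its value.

Primer P1, 46°C

Primer P1: A+T=7, G+C=8 → Tm = 2(7)+4(8) = 46°C
Primer P2: A+T=10, G+C=6 → Tm = 2(10)+4(6) = 44°C
46°C vs 44°C → primer P1 is higher.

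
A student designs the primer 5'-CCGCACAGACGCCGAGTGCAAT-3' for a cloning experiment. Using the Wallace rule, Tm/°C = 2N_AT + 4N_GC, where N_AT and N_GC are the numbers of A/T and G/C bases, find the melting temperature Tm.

72°C

Scanning the sequence gives A=6, T=2, G=6, C=8.
AT pairs contribute 8, GC pairs contribute 14.
Tm = 4·14 + 2·8 = 56 + 16 = 72°C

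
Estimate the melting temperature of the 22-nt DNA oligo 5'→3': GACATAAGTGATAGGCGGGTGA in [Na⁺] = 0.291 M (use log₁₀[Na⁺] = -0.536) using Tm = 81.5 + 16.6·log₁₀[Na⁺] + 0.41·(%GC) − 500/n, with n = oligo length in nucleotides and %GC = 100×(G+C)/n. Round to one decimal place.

Length n = 22. Scanning the sequence gives T=4, G=9, C=2, A=7.
G+C = 11, so %GC = 11/22 × 100 = 50%
Salt term: 16.6 × (-0.536) = -8.898
GC term: 0.41 × 50 = 20.5; length term: −500/22 = −22.727
Tm = 81.5 + (-8.898) + 20.5 − 22.727 = 70.375 → 70.4°C

70.4°C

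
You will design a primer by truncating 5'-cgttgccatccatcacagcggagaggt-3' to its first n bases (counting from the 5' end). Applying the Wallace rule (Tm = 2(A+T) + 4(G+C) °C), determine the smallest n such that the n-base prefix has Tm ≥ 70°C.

n = 22

First 21 bases: CGTTGCCATCCATCACAGCGG → Tm = 68°C (< 70°C)
First 22 bases: CGTTGCCATCCATCACAGCGGA → Tm = 70°C (≥ 70°C)
Each additional base adds 2°C (A/T) or 4°C (G/C), so Tm is non-decreasing in n; n = 22 is the first length to reach 70°C.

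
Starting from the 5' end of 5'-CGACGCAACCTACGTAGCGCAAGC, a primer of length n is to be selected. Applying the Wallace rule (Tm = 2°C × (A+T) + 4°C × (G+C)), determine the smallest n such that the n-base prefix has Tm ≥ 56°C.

First 17 bases: CGACGCAACCTACGTAG → Tm = 54°C (< 56°C)
First 18 bases: CGACGCAACCTACGTAGC → Tm = 58°C (≥ 56°C)
Each additional base adds 2°C (A/T) or 4°C (G/C), so Tm is non-decreasing in n; n = 18 is the first length to reach 56°C.

n = 18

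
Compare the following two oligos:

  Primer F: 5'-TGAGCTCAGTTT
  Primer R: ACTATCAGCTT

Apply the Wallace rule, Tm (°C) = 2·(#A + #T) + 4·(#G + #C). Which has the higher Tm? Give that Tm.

Primer F, 34°C

Primer F: A+T=7, G+C=5 → Tm = 2(7)+4(5) = 34°C
Primer R: A+T=7, G+C=4 → Tm = 2(7)+4(4) = 30°C
34°C vs 30°C → primer F is higher.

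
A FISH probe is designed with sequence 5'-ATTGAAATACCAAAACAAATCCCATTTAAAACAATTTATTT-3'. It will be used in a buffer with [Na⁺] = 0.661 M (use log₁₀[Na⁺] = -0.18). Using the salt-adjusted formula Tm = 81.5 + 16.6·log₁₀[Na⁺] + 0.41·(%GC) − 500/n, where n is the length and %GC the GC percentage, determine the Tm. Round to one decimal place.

74.3°C

Length n = 41. G=1, C=7, T=13, A=20
G+C = 8, so %GC = 8/41 × 100 = 19.512%
Salt term: 16.6 × (-0.18) = -2.988
GC term: 0.41 × 19.512 = 8; length term: −500/41 = −12.195
Tm = 81.5 + (-2.988) + 8 − 12.195 = 74.317 → 74.3°C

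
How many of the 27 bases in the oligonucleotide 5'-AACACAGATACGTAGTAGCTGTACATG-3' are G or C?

G=6, C=5, T=6, A=10
G+C = 6 + 5 = 11

11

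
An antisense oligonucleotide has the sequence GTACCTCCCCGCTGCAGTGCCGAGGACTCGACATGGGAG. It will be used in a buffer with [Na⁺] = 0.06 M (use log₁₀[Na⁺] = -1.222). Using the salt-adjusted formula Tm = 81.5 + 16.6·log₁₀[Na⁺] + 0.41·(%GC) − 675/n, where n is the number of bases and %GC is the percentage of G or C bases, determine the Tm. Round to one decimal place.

Length n = 39. T=6, G=13, C=13, A=7
G+C = 26, so %GC = 26/39 × 100 = 66.667%
Salt term: 16.6 × (-1.222) = -20.285
GC term: 0.41 × 66.667 = 27.333; length term: −675/39 = −17.308
Tm = 81.5 + (-20.285) + 27.333 − 17.308 = 71.24 → 71.2°C

71.2°C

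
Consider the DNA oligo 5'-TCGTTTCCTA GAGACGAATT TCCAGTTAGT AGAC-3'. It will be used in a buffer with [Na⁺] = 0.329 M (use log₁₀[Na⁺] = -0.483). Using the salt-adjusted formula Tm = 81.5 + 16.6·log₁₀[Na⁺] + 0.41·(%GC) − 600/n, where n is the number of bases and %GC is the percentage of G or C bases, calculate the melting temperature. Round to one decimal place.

Length n = 34. Base counts: G=7, C=7, A=9, T=11
G+C = 14, so %GC = 14/34 × 100 = 41.176%
Salt term: 16.6 × (-0.483) = -8.018
GC term: 0.41 × 41.176 = 16.882; length term: −600/34 = −17.647
Tm = 81.5 + (-8.018) + 16.882 − 17.647 = 72.717 → 72.7°C

72.7°C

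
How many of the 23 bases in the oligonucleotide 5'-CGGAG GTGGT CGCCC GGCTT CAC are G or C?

17

Scanning the sequence gives G=9, T=4, A=2, C=8.
G+C = 9 + 8 = 17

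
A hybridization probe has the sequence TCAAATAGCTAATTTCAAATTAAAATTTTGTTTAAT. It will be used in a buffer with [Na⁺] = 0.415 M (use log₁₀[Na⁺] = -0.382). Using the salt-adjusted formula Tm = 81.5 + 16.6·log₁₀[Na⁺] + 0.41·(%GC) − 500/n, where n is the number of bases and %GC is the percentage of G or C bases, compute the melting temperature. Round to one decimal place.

67.0°C

Length n = 36. Scanning the sequence gives A=15, C=3, T=16, G=2.
G+C = 5, so %GC = 5/36 × 100 = 13.889%
Salt term: 16.6 × (-0.382) = -6.341
GC term: 0.41 × 13.889 = 5.694; length term: −500/36 = −13.889
Tm = 81.5 + (-6.341) + 5.694 − 13.889 = 66.964 → 67.0°C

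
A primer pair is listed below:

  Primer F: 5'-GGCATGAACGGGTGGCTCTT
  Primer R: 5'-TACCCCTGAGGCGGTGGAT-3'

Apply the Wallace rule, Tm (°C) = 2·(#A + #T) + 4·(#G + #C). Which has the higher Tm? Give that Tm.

Primer F, 64°C

Primer F: A+T=8, G+C=12 → Tm = 2(8)+4(12) = 64°C
Primer R: A+T=7, G+C=12 → Tm = 2(7)+4(12) = 62°C
64°C vs 62°C → primer F is higher.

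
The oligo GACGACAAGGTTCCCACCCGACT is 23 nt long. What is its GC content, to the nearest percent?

Base counts: A=6, G=5, C=9, T=3
G+C = 5 + 9 = 14 out of 23 bases
%GC = 14/23 × 100 = 60.87% ≈ 61%

61%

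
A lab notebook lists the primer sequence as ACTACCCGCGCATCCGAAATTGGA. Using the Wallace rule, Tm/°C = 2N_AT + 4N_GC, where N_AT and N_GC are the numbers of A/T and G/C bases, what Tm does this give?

74°C

Scanning the sequence gives C=8, T=4, G=5, A=7.
A+T = 11, G+C = 13
Tm = 2×11 + 4×13 = 74°C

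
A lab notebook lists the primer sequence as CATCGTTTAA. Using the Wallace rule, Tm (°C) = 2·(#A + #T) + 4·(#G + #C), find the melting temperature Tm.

26°C

G=1, T=4, C=2, A=3
So N_AT = 7 and N_GC = 3.
Tm = 2×7 + 4×3 = 26°C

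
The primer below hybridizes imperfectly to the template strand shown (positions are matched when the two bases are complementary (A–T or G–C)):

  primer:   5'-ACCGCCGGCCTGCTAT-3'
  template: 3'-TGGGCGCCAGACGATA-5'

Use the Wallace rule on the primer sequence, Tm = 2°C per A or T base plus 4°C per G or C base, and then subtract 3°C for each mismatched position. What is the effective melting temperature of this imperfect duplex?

Primer base counts: A=2, T=3, G=4, C=7 → A+T=5, G+C=11
Perfect-match Tm = 2(5) + 4(11) = 10 + 44 = 54°C
Mismatches (positions where the bases are not complementary): 3 (at positions 4, 5, 9)
Effective Tm = 54 − 3×3 = 54 − 9 = 45°C

45°C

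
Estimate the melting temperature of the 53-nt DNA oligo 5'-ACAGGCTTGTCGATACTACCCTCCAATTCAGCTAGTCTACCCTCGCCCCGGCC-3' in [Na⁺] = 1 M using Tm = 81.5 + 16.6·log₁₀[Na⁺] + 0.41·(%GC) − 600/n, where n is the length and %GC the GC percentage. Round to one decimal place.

94.2°C

Length n = 53. Base counts: G=9, T=12, A=10, C=22
G+C = 31, so %GC = 31/53 × 100 = 58.491%
Salt term: 16.6 × (0) = 0
GC term: 0.41 × 58.491 = 23.981; length term: −600/53 = −11.321
Tm = 81.5 + (0) + 23.981 − 11.321 = 94.16 → 94.2°C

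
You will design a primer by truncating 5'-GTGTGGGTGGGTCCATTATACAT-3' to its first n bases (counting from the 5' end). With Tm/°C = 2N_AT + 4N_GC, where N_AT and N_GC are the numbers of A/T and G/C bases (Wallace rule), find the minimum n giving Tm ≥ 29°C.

First 8 bases: GTGTGGGT → Tm = 26°C (< 29°C)
First 9 bases: GTGTGGGTG → Tm = 30°C (≥ 29°C)
Each additional base adds 2°C (A/T) or 4°C (G/C), so Tm is non-decreasing in n; n = 9 is the first length to reach 29°C.

n = 9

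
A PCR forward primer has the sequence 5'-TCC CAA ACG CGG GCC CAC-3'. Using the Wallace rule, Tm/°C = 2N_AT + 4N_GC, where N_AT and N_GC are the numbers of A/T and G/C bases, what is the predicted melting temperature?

A=4, C=9, G=4, T=1
So N_AT = 5 and N_GC = 13.
Tm = 2(5) + 4(13) = 10 + 52 = 62°C

62°C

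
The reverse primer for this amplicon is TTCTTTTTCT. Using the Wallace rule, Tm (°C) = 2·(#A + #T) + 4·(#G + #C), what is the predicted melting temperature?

24°C

C=2, A=0, T=8, G=0
AT pairs contribute 8, GC pairs contribute 2.
Tm = 2(8) + 4(2) = 16 + 8 = 24°C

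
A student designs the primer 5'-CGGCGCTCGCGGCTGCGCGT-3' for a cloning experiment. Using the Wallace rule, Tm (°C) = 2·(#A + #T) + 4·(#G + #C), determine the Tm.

74°C

C=8, G=9, T=3, A=0
A+T = 3, G+C = 17
Tm = 2×3 + 4×17 = 74°C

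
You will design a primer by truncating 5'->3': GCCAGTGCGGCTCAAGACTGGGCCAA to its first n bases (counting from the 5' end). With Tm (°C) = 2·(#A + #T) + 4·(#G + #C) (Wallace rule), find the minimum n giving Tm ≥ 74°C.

First 21 bases: GCCAGTGCGGCTCAAGACTGG → Tm = 70°C (< 74°C)
First 22 bases: GCCAGTGCGGCTCAAGACTGGG → Tm = 74°C (≥ 74°C)
Since every base adds ≥2°C, Tm only increases with n, so the threshold is first crossed at n = 22.

n = 22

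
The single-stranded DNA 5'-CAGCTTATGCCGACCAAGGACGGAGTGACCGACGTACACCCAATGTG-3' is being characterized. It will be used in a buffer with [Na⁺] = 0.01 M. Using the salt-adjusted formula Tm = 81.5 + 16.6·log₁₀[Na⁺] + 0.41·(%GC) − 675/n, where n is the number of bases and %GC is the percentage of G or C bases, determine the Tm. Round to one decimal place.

57.5°C

Length n = 47. C=14, G=13, A=13, T=7
G+C = 27, so %GC = 27/47 × 100 = 57.447%
Salt term: 16.6 × (-2) = -33.2
GC term: 0.41 × 57.447 = 23.553; length term: −675/47 = −14.362
Tm = 81.5 + (-33.2) + 23.553 − 14.362 = 57.491 → 57.5°C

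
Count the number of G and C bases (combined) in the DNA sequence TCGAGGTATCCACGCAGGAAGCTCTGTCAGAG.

G=10, T=6, C=8, A=8
G+C = 10 + 8 = 18

18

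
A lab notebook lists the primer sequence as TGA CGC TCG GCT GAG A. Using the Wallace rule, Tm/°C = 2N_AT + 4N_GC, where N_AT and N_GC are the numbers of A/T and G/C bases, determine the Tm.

52°C

Base counts: A=3, C=4, T=3, G=6
So N_AT = 6 and N_GC = 10.
Tm = 4·10 + 2·6 = 40 + 12 = 52°C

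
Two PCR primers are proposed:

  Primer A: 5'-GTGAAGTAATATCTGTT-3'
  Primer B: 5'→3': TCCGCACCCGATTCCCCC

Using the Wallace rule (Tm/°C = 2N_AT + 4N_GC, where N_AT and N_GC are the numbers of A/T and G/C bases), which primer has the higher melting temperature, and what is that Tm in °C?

Primer A: A+T=12, G+C=5 → Tm = 2(12)+4(5) = 44°C
Primer B: A+T=5, G+C=13 → Tm = 2(5)+4(13) = 62°C
44°C vs 62°C → primer B is higher.

Primer B, 62°C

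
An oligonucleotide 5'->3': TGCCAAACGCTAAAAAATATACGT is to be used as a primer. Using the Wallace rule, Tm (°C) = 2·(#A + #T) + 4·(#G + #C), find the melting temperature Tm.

Base counts: G=3, A=11, T=5, C=5
A+T = 16, G+C = 8
Tm = 2(16) + 4(8) = 32 + 32 = 64°C

64°C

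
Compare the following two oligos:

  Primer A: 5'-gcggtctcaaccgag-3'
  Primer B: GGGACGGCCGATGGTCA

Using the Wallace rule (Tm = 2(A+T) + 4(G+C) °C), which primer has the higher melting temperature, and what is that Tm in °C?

Primer A: A+T=5, G+C=10 → Tm = 2(5)+4(10) = 50°C
Primer B: A+T=5, G+C=12 → Tm = 2(5)+4(12) = 58°C
50°C vs 58°C → primer B is higher.

Primer B, 58°C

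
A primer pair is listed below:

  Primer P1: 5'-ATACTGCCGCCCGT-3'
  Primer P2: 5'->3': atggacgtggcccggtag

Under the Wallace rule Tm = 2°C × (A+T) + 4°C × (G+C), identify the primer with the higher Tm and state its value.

Primer P1: A+T=5, G+C=9 → Tm = 2(5)+4(9) = 46°C
Primer P2: A+T=6, G+C=12 → Tm = 2(6)+4(12) = 60°C
46°C vs 60°C → primer P2 is higher.

Primer P2, 60°C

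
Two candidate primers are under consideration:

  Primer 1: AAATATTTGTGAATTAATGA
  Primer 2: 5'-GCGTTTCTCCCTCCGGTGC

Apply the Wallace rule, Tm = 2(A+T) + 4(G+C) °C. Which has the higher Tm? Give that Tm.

Primer 1: A+T=17, G+C=3 → Tm = 2(17)+4(3) = 46°C
Primer 2: A+T=6, G+C=13 → Tm = 2(6)+4(13) = 64°C
46°C vs 64°C → primer 2 is higher.

Primer 2, 64°C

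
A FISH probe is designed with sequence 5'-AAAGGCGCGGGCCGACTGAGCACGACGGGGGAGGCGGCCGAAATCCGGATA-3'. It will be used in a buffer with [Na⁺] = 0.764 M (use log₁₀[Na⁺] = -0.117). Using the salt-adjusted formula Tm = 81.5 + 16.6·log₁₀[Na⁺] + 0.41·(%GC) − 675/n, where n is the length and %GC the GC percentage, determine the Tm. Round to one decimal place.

94.5°C

Length n = 51. Scanning the sequence gives T=3, G=22, A=13, C=13.
G+C = 35, so %GC = 35/51 × 100 = 68.627%
Salt term: 16.6 × (-0.117) = -1.942
GC term: 0.41 × 68.627 = 28.137; length term: −675/51 = −13.235
Tm = 81.5 + (-1.942) + 28.137 − 13.235 = 94.46 → 94.5°C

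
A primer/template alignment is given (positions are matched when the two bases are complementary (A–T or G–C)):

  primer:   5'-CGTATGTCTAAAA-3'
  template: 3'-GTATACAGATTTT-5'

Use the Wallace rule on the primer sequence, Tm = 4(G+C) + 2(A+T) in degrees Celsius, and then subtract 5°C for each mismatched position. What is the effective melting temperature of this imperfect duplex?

Primer base counts: A=5, T=4, G=2, C=2 → A+T=9, G+C=4
Perfect-match Tm = 2(9) + 4(4) = 18 + 16 = 34°C
Mismatches (positions where the bases are not complementary): 1 (at position 2)
Effective Tm = 34 − 1×5 = 34 − 5 = 29°C

29°C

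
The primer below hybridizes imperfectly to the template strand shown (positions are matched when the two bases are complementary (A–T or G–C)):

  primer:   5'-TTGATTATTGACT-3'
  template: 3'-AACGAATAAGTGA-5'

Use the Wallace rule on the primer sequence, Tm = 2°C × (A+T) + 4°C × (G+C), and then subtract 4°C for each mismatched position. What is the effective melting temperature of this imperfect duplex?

24°C

Primer base counts: A=3, T=7, G=2, C=1 → A+T=10, G+C=3
Perfect-match Tm = 2(10) + 4(3) = 20 + 12 = 32°C
Mismatches (positions where the bases are not complementary): 2 (at positions 4, 10)
Effective Tm = 32 − 2×4 = 32 − 8 = 24°C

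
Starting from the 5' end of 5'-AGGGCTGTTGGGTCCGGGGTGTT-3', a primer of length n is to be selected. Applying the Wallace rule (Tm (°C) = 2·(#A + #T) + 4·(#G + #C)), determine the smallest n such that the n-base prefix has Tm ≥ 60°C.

n = 18

First 17 bases: AGGGCTGTTGGGTCCGG → Tm = 58°C (< 60°C)
First 18 bases: AGGGCTGTTGGGTCCGGG → Tm = 62°C (≥ 60°C)
Since every base adds ≥2°C, Tm only increases with n, so the threshold is first crossed at n = 18.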